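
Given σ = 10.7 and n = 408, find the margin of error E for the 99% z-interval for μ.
Margin of error = 1.36

Margin of error = z* · σ/√n
= 2.576 · 10.7/√408
= 2.576 · 10.7/20.1990
= 1.36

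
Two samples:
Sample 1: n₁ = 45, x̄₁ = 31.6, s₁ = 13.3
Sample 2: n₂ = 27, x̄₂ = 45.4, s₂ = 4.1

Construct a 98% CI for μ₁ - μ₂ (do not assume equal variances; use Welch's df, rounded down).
(-18.91, -8.69)

Difference: x̄₁ - x̄₂ = -13.80
SE = √(s₁²/n₁ + s₂²/n₂) = √(13.3²/45 + 4.1²/27) = 2.1339
df = 56.64 → 56 (Welch–Satterthwaite, rounded down)
t* = 2.395

CI: -13.80 ± 2.395 · 2.1339 = -13.80 ± 5.11 = (-18.91, -8.69)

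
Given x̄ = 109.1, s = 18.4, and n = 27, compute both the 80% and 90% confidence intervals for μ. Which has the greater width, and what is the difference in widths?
90% CI is wider by 2.77

df = 26
80% CI: t* = 1.315, (104.44, 113.76), width = 2 · t* · s/√n = 9.31
90% CI: t* = 1.706, (103.06, 115.14), width = 2 · t* · s/√n = 12.08

The 90% CI is wider by 12.08 - 9.31 = 2.77.
Higher confidence requires a wider interval.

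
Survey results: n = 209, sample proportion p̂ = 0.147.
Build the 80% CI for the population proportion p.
(0.116, 0.178)

Proportion CI:
SE = √(p̂(1-p̂)/n) = √(0.147 · 0.853 / 209) = 0.02449

z* = 1.282
Margin = z* · SE = 1.282 · 0.02449 = 0.0314

CI: 0.147 ± 0.0314 = (0.116, 0.178)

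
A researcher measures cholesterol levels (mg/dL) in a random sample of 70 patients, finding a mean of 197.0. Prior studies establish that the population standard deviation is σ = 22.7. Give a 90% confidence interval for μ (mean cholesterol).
(192.54, 201.46)

z-interval (σ known):
z* = 1.645 for 90% confidence

Margin of error = z* · σ/√n = 1.645 · 22.7/√70 = 4.46

CI: (197.0 - 4.46, 197.0 + 4.46) = (192.54, 201.46)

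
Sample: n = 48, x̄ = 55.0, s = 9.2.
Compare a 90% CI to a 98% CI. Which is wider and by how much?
98% CI is wider by 1.94

df = 47
90% CI: t* = 1.678, (52.77, 57.23), width = 2 · t* · s/√n = 4.46
98% CI: t* = 2.408, (51.80, 58.20), width = 2 · t* · s/√n = 6.40

The 98% CI is wider by 6.40 - 4.46 = 1.94.
Higher confidence requires a wider interval.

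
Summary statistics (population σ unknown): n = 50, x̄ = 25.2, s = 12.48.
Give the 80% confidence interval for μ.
(22.91, 27.49)

t-interval (σ unknown):
df = n - 1 = 49
t* = 1.299 for 80% confidence

Margin of error = t* · s/√n = 1.299 · 12.48/√50 = 2.29

CI: (22.91, 27.49)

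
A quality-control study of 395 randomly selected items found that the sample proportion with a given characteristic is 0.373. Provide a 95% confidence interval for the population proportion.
(0.325, 0.421)

Proportion CI:
SE = √(p̂(1-p̂)/n) = √(0.373 · 0.627 / 395) = 0.02433

z* = 1.960
Margin = z* · SE = 1.960 · 0.02433 = 0.0477

CI: 0.373 ± 0.0477 = (0.325, 0.421)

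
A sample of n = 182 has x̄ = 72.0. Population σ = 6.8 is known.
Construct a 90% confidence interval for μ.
(71.17, 72.83)

z-interval (σ known):
z* = 1.645 for 90% confidence

Margin of error = z* · σ/√n = 1.645 · 6.8/√182 = 0.83

CI: (72.0 - 0.83, 72.0 + 0.83) = (71.17, 72.83)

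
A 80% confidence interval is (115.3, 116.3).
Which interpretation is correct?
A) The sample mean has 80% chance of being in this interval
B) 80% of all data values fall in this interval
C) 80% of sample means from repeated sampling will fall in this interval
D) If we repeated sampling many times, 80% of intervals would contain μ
D

A) Wrong — x̄ is observed and sits in the interval by construction.
B) Wrong — a CI is about the parameter μ, not individual data values.
C) Wrong — coverage applies to intervals containing μ, not to future x̄ values.
D) Correct — this is the frequentist long-run coverage interpretation.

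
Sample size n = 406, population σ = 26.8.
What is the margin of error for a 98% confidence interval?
Margin of error = 3.09

Margin of error = z* · σ/√n
= 2.326 · 26.8/√406
= 2.326 · 26.8/20.1494
= 3.09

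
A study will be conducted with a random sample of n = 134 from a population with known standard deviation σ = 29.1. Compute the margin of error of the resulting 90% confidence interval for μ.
Margin of error = 4.14

Margin of error = z* · σ/√n
= 1.645 · 29.1/√134
= 1.645 · 29.1/11.5758
= 4.14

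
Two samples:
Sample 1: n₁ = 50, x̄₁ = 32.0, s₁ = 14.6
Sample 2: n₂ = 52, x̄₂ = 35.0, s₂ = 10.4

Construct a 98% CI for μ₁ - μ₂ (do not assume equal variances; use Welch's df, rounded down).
(-8.97, 2.97)

Difference: x̄₁ - x̄₂ = -3.00
SE = √(s₁²/n₁ + s₂²/n₂) = √(14.6²/50 + 10.4²/52) = 2.5186
df = 88.29 → 88 (Welch–Satterthwaite, rounded down)
t* = 2.369

CI: -3.00 ± 2.369 · 2.5186 = -3.00 ± 5.97 = (-8.97, 2.97)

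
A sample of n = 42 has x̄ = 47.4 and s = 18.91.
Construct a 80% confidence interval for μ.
(43.60, 51.20)

t-interval (σ unknown):
df = n - 1 = 41
t* = 1.303 for 80% confidence

Margin of error = t* · s/√n = 1.303 · 18.91/√42 = 3.80

CI: (43.60, 51.20)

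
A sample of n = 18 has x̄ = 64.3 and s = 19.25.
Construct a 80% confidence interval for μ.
(58.25, 70.35)

t-interval (σ unknown):
df = n - 1 = 17
t* = 1.333 for 80% confidence

Margin of error = t* · s/√n = 1.333 · 19.25/√18 = 6.05

CI: (58.25, 70.35)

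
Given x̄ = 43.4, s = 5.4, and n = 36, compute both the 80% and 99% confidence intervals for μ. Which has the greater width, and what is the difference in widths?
99% CI is wider by 2.55

df = 35
80% CI: t* = 1.306, (42.22, 44.58), width = 2 · t* · s/√n = 2.35
99% CI: t* = 2.724, (40.95, 45.85), width = 2 · t* · s/√n = 4.90

The 99% CI is wider by 4.90 - 2.35 = 2.55.
Higher confidence requires a wider interval.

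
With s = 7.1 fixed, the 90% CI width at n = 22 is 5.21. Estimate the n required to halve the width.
n ≈ 88

CI width ∝ 1/√n
To reduce width by factor 2, need √n to grow by 2 → need 2² = 4 times as many samples.

Current: n = 22, width = 5.21
New: n = 88, width ≈ 2.52

Width reduced by factor of 5.21/2.52 = 2.07.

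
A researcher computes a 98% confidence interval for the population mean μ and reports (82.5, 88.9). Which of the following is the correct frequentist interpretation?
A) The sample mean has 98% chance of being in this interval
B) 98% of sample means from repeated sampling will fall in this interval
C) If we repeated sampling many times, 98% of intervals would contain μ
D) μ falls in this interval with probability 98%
C

A) Wrong — x̄ is observed and sits in the interval by construction.
B) Wrong — coverage applies to intervals containing μ, not to future x̄ values.
C) Correct — this is the frequentist long-run coverage interpretation.
D) Wrong — μ is fixed; the randomness lives in the interval, not in μ.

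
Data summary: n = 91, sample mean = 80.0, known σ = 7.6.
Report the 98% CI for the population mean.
(78.15, 81.85)

z-interval (σ known):
z* = 2.326 for 98% confidence

Margin of error = z* · σ/√n = 2.326 · 7.6/√91 = 1.85

CI: (80.0 - 1.85, 80.0 + 1.85) = (78.15, 81.85)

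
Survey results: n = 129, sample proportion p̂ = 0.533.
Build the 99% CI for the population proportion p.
(0.420, 0.646)

Proportion CI:
SE = √(p̂(1-p̂)/n) = √(0.533 · 0.467 / 129) = 0.04393

z* = 2.576
Margin = z* · SE = 2.576 · 0.04393 = 0.1132

CI: 0.533 ± 0.1132 = (0.420, 0.646)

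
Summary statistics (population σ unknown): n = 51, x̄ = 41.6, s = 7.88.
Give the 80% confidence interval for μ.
(40.17, 43.03)

t-interval (σ unknown):
df = n - 1 = 50
t* = 1.299 for 80% confidence

Margin of error = t* · s/√n = 1.299 · 7.88/√51 = 1.43

CI: (40.17, 43.03)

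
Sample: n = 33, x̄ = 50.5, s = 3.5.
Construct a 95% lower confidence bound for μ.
μ ≥ 49.47

Lower bound (one-sided):
t* = 1.694 (one-sided for 95%)
Lower bound = x̄ - t* · s/√n = 50.5 - 1.694 · 3.5/√33 = 49.47

We are 95% confident that μ ≥ 49.47.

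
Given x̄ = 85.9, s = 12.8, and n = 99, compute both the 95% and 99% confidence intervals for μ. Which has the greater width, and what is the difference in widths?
99% CI is wider by 1.66

df = 98
95% CI: t* = 1.984, (83.35, 88.45), width = 2 · t* · s/√n = 5.10
99% CI: t* = 2.627, (82.52, 89.28), width = 2 · t* · s/√n = 6.76

The 99% CI is wider by 6.76 - 5.10 = 1.66.
Higher confidence requires a wider interval.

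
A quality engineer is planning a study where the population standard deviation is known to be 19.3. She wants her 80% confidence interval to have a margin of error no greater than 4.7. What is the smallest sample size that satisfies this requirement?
n ≥ 28

For margin E ≤ 4.7:
n ≥ (z* · σ / E)²
n ≥ (1.282 · 19.3 / 4.7)²
n ≥ 27.71

Minimum n = 28 (rounding up)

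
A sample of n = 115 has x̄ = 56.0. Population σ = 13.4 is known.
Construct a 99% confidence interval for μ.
(52.78, 59.22)

z-interval (σ known):
z* = 2.576 for 99% confidence

Margin of error = z* · σ/√n = 2.576 · 13.4/√115 = 3.22

CI: (56.0 - 3.22, 56.0 + 3.22) = (52.78, 59.22)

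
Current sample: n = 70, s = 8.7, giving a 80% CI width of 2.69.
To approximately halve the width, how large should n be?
n ≈ 280

CI width ∝ 1/√n
To reduce width by factor 2, need √n to grow by 2 → need 2² = 4 times as many samples.

Current: n = 70, width = 2.69
New: n = 280, width ≈ 1.34

Width reduced by factor of 2.69/1.34 = 2.01.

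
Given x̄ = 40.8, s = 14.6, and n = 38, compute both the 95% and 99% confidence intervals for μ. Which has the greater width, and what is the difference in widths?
99% CI is wider by 3.26

df = 37
95% CI: t* = 2.026, (36.00, 45.60), width = 2 · t* · s/√n = 9.60
99% CI: t* = 2.715, (34.37, 47.23), width = 2 · t* · s/√n = 12.86

The 99% CI is wider by 12.86 - 9.60 = 3.26.
Higher confidence requires a wider interval.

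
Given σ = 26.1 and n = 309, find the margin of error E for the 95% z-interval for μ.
Margin of error = 2.91

Margin of error = z* · σ/√n
= 1.960 · 26.1/√309
= 1.960 · 26.1/17.5784
= 2.91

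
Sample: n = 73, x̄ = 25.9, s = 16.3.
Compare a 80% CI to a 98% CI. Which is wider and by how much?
98% CI is wider by 4.15

df = 72
80% CI: t* = 1.293, (23.43, 28.37), width = 2 · t* · s/√n = 4.93
98% CI: t* = 2.379, (21.36, 30.44), width = 2 · t* · s/√n = 9.08

The 98% CI is wider by 9.08 - 4.93 = 4.15.
Higher confidence requires a wider interval.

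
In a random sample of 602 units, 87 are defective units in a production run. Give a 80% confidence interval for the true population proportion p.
(0.126, 0.163)

Proportion CI:
p̂ = 87/602 = 0.14452
SE = √(p̂(1-p̂)/n) = √(0.14452 · 0.85548 / 602) = 0.01433

z* = 1.282
Margin = z* · SE = 1.282 · 0.01433 = 0.0184

CI: 0.14452 ± 0.0184 = (0.126, 0.163)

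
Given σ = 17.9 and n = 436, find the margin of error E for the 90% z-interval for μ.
Margin of error = 1.41

Margin of error = z* · σ/√n
= 1.645 · 17.9/√436
= 1.645 · 17.9/20.8806
= 1.41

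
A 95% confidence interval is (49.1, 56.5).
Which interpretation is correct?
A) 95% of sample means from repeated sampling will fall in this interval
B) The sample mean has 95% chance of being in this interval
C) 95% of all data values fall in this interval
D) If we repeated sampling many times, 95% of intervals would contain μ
D

A) Wrong — coverage applies to intervals containing μ, not to future x̄ values.
B) Wrong — x̄ is observed and sits in the interval by construction.
C) Wrong — a CI is about the parameter μ, not individual data values.
D) Correct — this is the frequentist long-run coverage interpretation.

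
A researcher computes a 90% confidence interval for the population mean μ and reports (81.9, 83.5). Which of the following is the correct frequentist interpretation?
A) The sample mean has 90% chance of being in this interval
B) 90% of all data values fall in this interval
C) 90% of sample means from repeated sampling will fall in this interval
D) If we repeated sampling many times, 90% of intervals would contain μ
D

A) Wrong — x̄ is observed and sits in the interval by construction.
B) Wrong — a CI is about the parameter μ, not individual data values.
C) Wrong — coverage applies to intervals containing μ, not to future x̄ values.
D) Correct — this is the frequentist long-run coverage interpretation.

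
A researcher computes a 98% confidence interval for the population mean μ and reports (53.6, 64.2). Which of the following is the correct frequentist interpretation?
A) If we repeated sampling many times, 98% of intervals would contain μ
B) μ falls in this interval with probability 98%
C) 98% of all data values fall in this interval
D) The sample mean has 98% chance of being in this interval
A

A) Correct — this is the frequentist long-run coverage interpretation.
B) Wrong — μ is fixed; the randomness lives in the interval, not in μ.
C) Wrong — a CI is about the parameter μ, not individual data values.
D) Wrong — x̄ is observed and sits in the interval by construction.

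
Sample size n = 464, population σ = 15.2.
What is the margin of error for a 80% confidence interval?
Margin of error = 0.90

Margin of error = z* · σ/√n
= 1.282 · 15.2/√464
= 1.282 · 15.2/21.5407
= 0.90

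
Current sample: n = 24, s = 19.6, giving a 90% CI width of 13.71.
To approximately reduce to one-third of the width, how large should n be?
n ≈ 216

CI width ∝ 1/√n
To reduce width by factor 3, need √n to grow by 3 → need 3² = 9 times as many samples.

Current: n = 24, width = 13.71
New: n = 216, width ≈ 4.41

Width reduced by factor of 13.71/4.41 = 3.11.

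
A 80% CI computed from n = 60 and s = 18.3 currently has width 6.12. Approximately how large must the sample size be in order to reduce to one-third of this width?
n ≈ 540

CI width ∝ 1/√n
To reduce width by factor 3, need √n to grow by 3 → need 3² = 9 times as many samples.

Current: n = 60, width = 6.12
New: n = 540, width ≈ 2.02

Width reduced by factor of 6.12/2.02 = 3.03.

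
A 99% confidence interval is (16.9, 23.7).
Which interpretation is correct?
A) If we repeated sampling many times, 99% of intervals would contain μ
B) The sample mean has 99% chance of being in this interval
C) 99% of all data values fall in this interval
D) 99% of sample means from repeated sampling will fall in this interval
A

A) Correct — this is the frequentist long-run coverage interpretation.
B) Wrong — x̄ is observed and sits in the interval by construction.
C) Wrong — a CI is about the parameter μ, not individual data values.
D) Wrong — coverage applies to intervals containing μ, not to future x̄ values.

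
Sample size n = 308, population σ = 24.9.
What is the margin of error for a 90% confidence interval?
Margin of error = 2.33

Margin of error = z* · σ/√n
= 1.645 · 24.9/√308
= 1.645 · 24.9/17.5499
= 2.33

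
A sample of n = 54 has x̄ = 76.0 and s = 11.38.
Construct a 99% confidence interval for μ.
(71.86, 80.14)

t-interval (σ unknown):
df = n - 1 = 53
t* = 2.672 for 99% confidence

Margin of error = t* · s/√n = 2.672 · 11.38/√54 = 4.14

CI: (71.86, 80.14)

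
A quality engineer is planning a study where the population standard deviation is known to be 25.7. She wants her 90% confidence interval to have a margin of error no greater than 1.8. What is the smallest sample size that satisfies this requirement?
n ≥ 552

For margin E ≤ 1.8:
n ≥ (z* · σ / E)²
n ≥ (1.645 · 25.7 / 1.8)²
n ≥ 551.64

Minimum n = 552 (rounding up)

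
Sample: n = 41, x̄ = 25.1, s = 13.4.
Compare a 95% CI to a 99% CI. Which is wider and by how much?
99% CI is wider by 2.86

df = 40
95% CI: t* = 2.021, (20.87, 29.33), width = 2 · t* · s/√n = 8.46
99% CI: t* = 2.704, (19.44, 30.76), width = 2 · t* · s/√n = 11.32

The 99% CI is wider by 11.32 - 8.46 = 2.86.
Higher confidence requires a wider interval.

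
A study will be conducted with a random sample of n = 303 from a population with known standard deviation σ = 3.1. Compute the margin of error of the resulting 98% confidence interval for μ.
Margin of error = 0.41

Margin of error = z* · σ/√n
= 2.326 · 3.1/√303
= 2.326 · 3.1/17.4069
= 0.41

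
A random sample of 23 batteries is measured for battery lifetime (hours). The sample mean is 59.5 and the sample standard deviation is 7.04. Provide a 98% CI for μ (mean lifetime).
(55.82, 63.18)

t-interval (σ unknown):
df = n - 1 = 22
t* = 2.508 for 98% confidence

Margin of error = t* · s/√n = 2.508 · 7.04/√23 = 3.68

CI: (55.82, 63.18)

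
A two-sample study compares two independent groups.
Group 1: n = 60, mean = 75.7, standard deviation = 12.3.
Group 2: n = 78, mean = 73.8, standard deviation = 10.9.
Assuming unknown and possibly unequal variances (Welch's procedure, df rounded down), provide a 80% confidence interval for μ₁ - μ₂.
(-0.69, 4.49)

Difference: x̄₁ - x̄₂ = 1.90
SE = √(s₁²/n₁ + s₂²/n₂) = √(12.3²/60 + 10.9²/78) = 2.0111
df = 118.64 → 118 (Welch–Satterthwaite, rounded down)
t* = 1.289

CI: 1.90 ± 1.289 · 2.0111 = 1.90 ± 2.59 = (-0.69, 4.49)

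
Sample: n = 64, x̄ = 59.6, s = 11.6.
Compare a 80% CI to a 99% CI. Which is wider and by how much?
99% CI is wider by 3.94

df = 63
80% CI: t* = 1.295, (57.72, 61.48), width = 2 · t* · s/√n = 3.76
99% CI: t* = 2.656, (55.75, 63.45), width = 2 · t* · s/√n = 7.70

The 99% CI is wider by 7.70 - 3.76 = 3.94.
Higher confidence requires a wider interval.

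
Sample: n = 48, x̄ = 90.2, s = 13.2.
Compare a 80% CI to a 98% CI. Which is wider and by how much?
98% CI is wider by 4.23

df = 47
80% CI: t* = 1.300, (87.72, 92.68), width = 2 · t* · s/√n = 4.95
98% CI: t* = 2.408, (85.61, 94.79), width = 2 · t* · s/√n = 9.18

The 98% CI is wider by 9.18 - 4.95 = 4.23.
Higher confidence requires a wider interval.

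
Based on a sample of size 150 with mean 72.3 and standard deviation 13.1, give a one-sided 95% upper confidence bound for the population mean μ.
μ ≤ 74.07

Upper bound (one-sided):
t* = 1.655 (one-sided for 95%)
Upper bound = x̄ + t* · s/√n = 72.3 + 1.655 · 13.1/√150 = 74.07

We are 95% confident that μ ≤ 74.07.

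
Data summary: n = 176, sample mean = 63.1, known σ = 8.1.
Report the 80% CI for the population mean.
(62.32, 63.88)

z-interval (σ known):
z* = 1.282 for 80% confidence

Margin of error = z* · σ/√n = 1.282 · 8.1/√176 = 0.78

CI: (63.1 - 0.78, 63.1 + 0.78) = (62.32, 63.88)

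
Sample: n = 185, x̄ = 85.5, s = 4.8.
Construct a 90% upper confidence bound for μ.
μ ≤ 85.95

Upper bound (one-sided):
t* = 1.286 (one-sided for 90%)
Upper bound = x̄ + t* · s/√n = 85.5 + 1.286 · 4.8/√185 = 85.95

We are 90% confident that μ ≤ 85.95.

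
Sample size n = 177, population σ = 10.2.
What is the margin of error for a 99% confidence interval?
Margin of error = 1.97

Margin of error = z* · σ/√n
= 2.576 · 10.2/√177
= 2.576 · 10.2/13.3041
= 1.97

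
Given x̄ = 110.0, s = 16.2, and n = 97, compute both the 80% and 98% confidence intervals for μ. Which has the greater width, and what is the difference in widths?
98% CI is wider by 3.54

df = 96
80% CI: t* = 1.290, (107.88, 112.12), width = 2 · t* · s/√n = 4.24
98% CI: t* = 2.366, (106.11, 113.89), width = 2 · t* · s/√n = 7.78

The 98% CI is wider by 7.78 - 4.24 = 3.54.
Higher confidence requires a wider interval.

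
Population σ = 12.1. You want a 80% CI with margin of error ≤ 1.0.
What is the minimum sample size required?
n ≥ 241

For margin E ≤ 1.0:
n ≥ (z* · σ / E)²
n ≥ (1.282 · 12.1 / 1.0)²
n ≥ 240.63

Minimum n = 241 (rounding up)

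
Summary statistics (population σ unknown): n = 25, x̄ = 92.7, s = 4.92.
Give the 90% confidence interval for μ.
(91.02, 94.38)

t-interval (σ unknown):
df = n - 1 = 24
t* = 1.711 for 90% confidence

Margin of error = t* · s/√n = 1.711 · 4.92/√25 = 1.68

CI: (91.02, 94.38)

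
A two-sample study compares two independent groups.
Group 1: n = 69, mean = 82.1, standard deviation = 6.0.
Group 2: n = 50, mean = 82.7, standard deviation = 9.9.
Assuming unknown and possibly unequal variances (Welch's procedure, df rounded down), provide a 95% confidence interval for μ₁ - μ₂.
(-3.74, 2.54)

Difference: x̄₁ - x̄₂ = -0.60
SE = √(s₁²/n₁ + s₂²/n₂) = √(6.0²/69 + 9.9²/50) = 1.5754
df = 74.74 → 74 (Welch–Satterthwaite, rounded down)
t* = 1.993

CI: -0.60 ± 1.993 · 1.5754 = -0.60 ± 3.14 = (-3.74, 2.54)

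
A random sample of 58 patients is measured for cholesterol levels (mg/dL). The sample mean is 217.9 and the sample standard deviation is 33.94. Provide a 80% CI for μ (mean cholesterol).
(212.12, 223.68)

t-interval (σ unknown):
df = n - 1 = 57
t* = 1.297 for 80% confidence

Margin of error = t* · s/√n = 1.297 · 33.94/√58 = 5.78

CI: (212.12, 223.68)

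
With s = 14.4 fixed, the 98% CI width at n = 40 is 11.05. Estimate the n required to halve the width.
n ≈ 160

CI width ∝ 1/√n
To reduce width by factor 2, need √n to grow by 2 → need 2² = 4 times as many samples.

Current: n = 40, width = 11.05
New: n = 160, width ≈ 5.35

Width reduced by factor of 11.05/5.35 = 2.07.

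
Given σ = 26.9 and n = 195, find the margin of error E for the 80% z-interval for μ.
Margin of error = 2.47

Margin of error = z* · σ/√n
= 1.282 · 26.9/√195
= 1.282 · 26.9/13.9642
= 2.47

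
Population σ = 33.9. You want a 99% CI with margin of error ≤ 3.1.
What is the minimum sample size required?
n ≥ 794

For margin E ≤ 3.1:
n ≥ (z* · σ / E)²
n ≥ (2.576 · 33.9 / 3.1)²
n ≥ 793.54

Minimum n = 794 (rounding up)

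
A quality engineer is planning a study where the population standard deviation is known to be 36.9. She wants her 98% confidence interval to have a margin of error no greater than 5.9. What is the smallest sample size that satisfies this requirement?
n ≥ 212

For margin E ≤ 5.9:
n ≥ (z* · σ / E)²
n ≥ (2.326 · 36.9 / 5.9)²
n ≥ 211.63

Minimum n = 212 (rounding up)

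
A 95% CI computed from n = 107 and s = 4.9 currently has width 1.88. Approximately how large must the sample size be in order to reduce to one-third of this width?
n ≈ 963

CI width ∝ 1/√n
To reduce width by factor 3, need √n to grow by 3 → need 3² = 9 times as many samples.

Current: n = 107, width = 1.88
New: n = 963, width ≈ 0.62

Width reduced by factor of 1.88/0.62 = 3.03.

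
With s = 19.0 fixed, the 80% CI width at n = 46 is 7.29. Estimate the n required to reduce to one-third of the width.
n ≈ 414

CI width ∝ 1/√n
To reduce width by factor 3, need √n to grow by 3 → need 3² = 9 times as many samples.

Current: n = 46, width = 7.29
New: n = 414, width ≈ 2.40

Width reduced by factor of 7.29/2.40 = 3.04.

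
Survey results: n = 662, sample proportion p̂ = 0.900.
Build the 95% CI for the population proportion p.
(0.877, 0.923)

Proportion CI:
SE = √(p̂(1-p̂)/n) = √(0.900 · 0.100 / 662) = 0.01166

z* = 1.960
Margin = z* · SE = 1.960 · 0.01166 = 0.0229

CI: 0.900 ± 0.0229 = (0.877, 0.923)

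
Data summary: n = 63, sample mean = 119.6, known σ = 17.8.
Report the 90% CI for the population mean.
(115.91, 123.29)

z-interval (σ known):
z* = 1.645 for 90% confidence

Margin of error = z* · σ/√n = 1.645 · 17.8/√63 = 3.69

CI: (119.6 - 3.69, 119.6 + 3.69) = (115.91, 123.29)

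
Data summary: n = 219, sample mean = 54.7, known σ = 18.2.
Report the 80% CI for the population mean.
(53.12, 56.28)

z-interval (σ known):
z* = 1.282 for 80% confidence

Margin of error = z* · σ/√n = 1.282 · 18.2/√219 = 1.58

CI: (54.7 - 1.58, 54.7 + 1.58) = (53.12, 56.28)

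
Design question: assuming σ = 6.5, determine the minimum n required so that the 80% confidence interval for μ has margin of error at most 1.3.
n ≥ 42

For margin E ≤ 1.3:
n ≥ (z* · σ / E)²
n ≥ (1.282 · 6.5 / 1.3)²
n ≥ 41.09

Minimum n = 42 (rounding up)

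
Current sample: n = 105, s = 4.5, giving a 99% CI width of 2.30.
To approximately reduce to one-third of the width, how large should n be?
n ≈ 945

CI width ∝ 1/√n
To reduce width by factor 3, need √n to grow by 3 → need 3² = 9 times as many samples.

Current: n = 105, width = 2.30
New: n = 945, width ≈ 0.76

Width reduced by factor of 2.30/0.76 = 3.03.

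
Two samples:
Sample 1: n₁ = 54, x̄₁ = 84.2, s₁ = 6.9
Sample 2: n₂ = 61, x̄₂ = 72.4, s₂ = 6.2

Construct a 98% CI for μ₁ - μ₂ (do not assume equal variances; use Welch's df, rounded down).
(8.90, 14.70)

Difference: x̄₁ - x̄₂ = 11.80
SE = √(s₁²/n₁ + s₂²/n₂) = √(6.9²/54 + 6.2²/61) = 1.2296
df = 107.38 → 107 (Welch–Satterthwaite, rounded down)
t* = 2.362

CI: 11.80 ± 2.362 · 1.2296 = 11.80 ± 2.90 = (8.90, 14.70)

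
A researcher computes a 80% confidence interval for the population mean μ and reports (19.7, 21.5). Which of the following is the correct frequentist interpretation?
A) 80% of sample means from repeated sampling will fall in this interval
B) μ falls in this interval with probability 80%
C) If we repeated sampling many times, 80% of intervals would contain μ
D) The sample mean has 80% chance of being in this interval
C

A) Wrong — coverage applies to intervals containing μ, not to future x̄ values.
B) Wrong — μ is fixed; the randomness lives in the interval, not in μ.
C) Correct — this is the frequentist long-run coverage interpretation.
D) Wrong — x̄ is observed and sits in the interval by construction.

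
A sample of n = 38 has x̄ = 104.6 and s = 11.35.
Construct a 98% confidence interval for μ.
(100.12, 109.08)

t-interval (σ unknown):
df = n - 1 = 37
t* = 2.431 for 98% confidence

Margin of error = t* · s/√n = 2.431 · 11.35/√38 = 4.48

CI: (100.12, 109.08)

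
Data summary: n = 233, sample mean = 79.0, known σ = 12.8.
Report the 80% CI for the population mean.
(77.92, 80.08)

z-interval (σ known):
z* = 1.282 for 80% confidence

Margin of error = z* · σ/√n = 1.282 · 12.8/√233 = 1.08

CI: (79.0 - 1.08, 79.0 + 1.08) = (77.92, 80.08)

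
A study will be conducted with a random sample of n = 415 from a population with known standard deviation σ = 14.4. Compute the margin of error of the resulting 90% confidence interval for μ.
Margin of error = 1.16

Margin of error = z* · σ/√n
= 1.645 · 14.4/√415
= 1.645 · 14.4/20.3715
= 1.16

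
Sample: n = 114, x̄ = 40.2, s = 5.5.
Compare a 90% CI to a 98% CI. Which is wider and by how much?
98% CI is wider by 0.72

df = 113
90% CI: t* = 1.658, (39.35, 41.05), width = 2 · t* · s/√n = 1.71
98% CI: t* = 2.360, (38.98, 41.42), width = 2 · t* · s/√n = 2.43

The 98% CI is wider by 2.43 - 1.71 = 0.72.
Higher confidence requires a wider interval.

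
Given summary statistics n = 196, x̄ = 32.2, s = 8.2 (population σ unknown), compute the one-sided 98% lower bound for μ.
μ ≥ 30.99

Lower bound (one-sided):
t* = 2.068 (one-sided for 98%)
Lower bound = x̄ - t* · s/√n = 32.2 - 2.068 · 8.2/√196 = 30.99

We are 98% confident that μ ≥ 30.99.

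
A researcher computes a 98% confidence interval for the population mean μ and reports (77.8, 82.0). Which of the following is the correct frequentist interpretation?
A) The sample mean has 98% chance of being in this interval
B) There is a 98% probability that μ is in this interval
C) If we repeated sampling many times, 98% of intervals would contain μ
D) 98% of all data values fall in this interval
C

A) Wrong — x̄ is observed and sits in the interval by construction.
B) Wrong — μ is fixed; the randomness lives in the interval, not in μ.
C) Correct — this is the frequentist long-run coverage interpretation.
D) Wrong — a CI is about the parameter μ, not individual data values.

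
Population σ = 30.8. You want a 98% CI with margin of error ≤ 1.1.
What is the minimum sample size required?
n ≥ 4242

For margin E ≤ 1.1:
n ≥ (z* · σ / E)²
n ≥ (2.326 · 30.8 / 1.1)²
n ≥ 4241.66

Minimum n = 4242 (rounding up)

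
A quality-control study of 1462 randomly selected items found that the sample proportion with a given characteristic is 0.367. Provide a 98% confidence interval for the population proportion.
(0.338, 0.396)

Proportion CI:
SE = √(p̂(1-p̂)/n) = √(0.367 · 0.633 / 1462) = 0.01261

z* = 2.326
Margin = z* · SE = 2.326 · 0.01261 = 0.0293

CI: 0.367 ± 0.0293 = (0.338, 0.396)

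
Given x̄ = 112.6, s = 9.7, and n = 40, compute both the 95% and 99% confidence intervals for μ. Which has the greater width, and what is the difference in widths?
99% CI is wider by 2.10

df = 39
95% CI: t* = 2.023, (109.50, 115.70), width = 2 · t* · s/√n = 6.21
99% CI: t* = 2.708, (108.45, 116.75), width = 2 · t* · s/√n = 8.31

The 99% CI is wider by 8.31 - 6.21 = 2.10.
Higher confidence requires a wider interval.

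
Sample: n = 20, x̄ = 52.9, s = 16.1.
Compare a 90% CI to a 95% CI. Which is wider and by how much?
95% CI is wider by 2.62

df = 19
90% CI: t* = 1.729, (46.68, 59.12), width = 2 · t* · s/√n = 12.45
95% CI: t* = 2.093, (45.37, 60.43), width = 2 · t* · s/√n = 15.07

The 95% CI is wider by 15.07 - 12.45 = 2.62.
Higher confidence requires a wider interval.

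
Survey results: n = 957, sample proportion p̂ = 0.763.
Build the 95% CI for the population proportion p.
(0.736, 0.790)

Proportion CI:
SE = √(p̂(1-p̂)/n) = √(0.763 · 0.237 / 957) = 0.01375

z* = 1.960
Margin = z* · SE = 1.960 · 0.01375 = 0.0269

CI: 0.763 ± 0.0269 = (0.736, 0.790)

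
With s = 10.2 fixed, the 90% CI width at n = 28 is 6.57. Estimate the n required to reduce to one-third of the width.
n ≈ 252

CI width ∝ 1/√n
To reduce width by factor 3, need √n to grow by 3 → need 3² = 9 times as many samples.

Current: n = 28, width = 6.57
New: n = 252, width ≈ 2.12

Width reduced by factor of 6.57/2.12 = 3.10.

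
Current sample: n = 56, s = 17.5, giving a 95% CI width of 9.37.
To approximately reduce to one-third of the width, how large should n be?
n ≈ 504

CI width ∝ 1/√n
To reduce width by factor 3, need √n to grow by 3 → need 3² = 9 times as many samples.

Current: n = 56, width = 9.37
New: n = 504, width ≈ 3.06

Width reduced by factor of 9.37/3.06 = 3.06.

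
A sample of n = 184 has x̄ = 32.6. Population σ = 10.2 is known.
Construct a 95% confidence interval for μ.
(31.13, 34.07)

z-interval (σ known):
z* = 1.960 for 95% confidence

Margin of error = z* · σ/√n = 1.960 · 10.2/√184 = 1.47

CI: (32.6 - 1.47, 32.6 + 1.47) = (31.13, 34.07)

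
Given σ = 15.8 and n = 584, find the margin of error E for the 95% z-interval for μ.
Margin of error = 1.28

Margin of error = z* · σ/√n
= 1.960 · 15.8/√584
= 1.960 · 15.8/24.1661
= 1.28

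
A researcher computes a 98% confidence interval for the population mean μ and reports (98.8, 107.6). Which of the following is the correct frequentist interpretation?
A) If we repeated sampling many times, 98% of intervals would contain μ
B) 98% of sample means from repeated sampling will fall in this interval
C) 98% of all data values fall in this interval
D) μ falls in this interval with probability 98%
A

A) Correct — this is the frequentist long-run coverage interpretation.
B) Wrong — coverage applies to intervals containing μ, not to future x̄ values.
C) Wrong — a CI is about the parameter μ, not individual data values.
D) Wrong — μ is fixed; the randomness lives in the interval, not in μ.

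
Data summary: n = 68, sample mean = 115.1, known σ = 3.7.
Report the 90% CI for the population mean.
(114.36, 115.84)

z-interval (σ known):
z* = 1.645 for 90% confidence

Margin of error = z* · σ/√n = 1.645 · 3.7/√68 = 0.74

CI: (115.1 - 0.74, 115.1 + 0.74) = (114.36, 115.84)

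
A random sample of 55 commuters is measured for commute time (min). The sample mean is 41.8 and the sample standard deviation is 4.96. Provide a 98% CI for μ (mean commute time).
(40.20, 43.40)

t-interval (σ unknown):
df = n - 1 = 54
t* = 2.397 for 98% confidence

Margin of error = t* · s/√n = 2.397 · 4.96/√55 = 1.60

CI: (40.20, 43.40)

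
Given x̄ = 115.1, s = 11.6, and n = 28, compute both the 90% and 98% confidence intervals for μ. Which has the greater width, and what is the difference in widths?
98% CI is wider by 3.37

df = 27
90% CI: t* = 1.703, (111.37, 118.83), width = 2 · t* · s/√n = 7.47
98% CI: t* = 2.473, (109.68, 120.52), width = 2 · t* · s/√n = 10.84

The 98% CI is wider by 10.84 - 7.47 = 3.37.
Higher confidence requires a wider interval.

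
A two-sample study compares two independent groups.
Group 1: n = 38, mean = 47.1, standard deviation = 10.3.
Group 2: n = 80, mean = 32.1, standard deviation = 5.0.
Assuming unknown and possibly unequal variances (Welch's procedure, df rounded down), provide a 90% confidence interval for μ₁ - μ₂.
(12.04, 17.96)

Difference: x̄₁ - x̄₂ = 15.00
SE = √(s₁²/n₁ + s₂²/n₂) = √(10.3²/38 + 5.0²/80) = 1.7619
df = 45.48 → 45 (Welch–Satterthwaite, rounded down)
t* = 1.679

CI: 15.00 ± 1.679 · 1.7619 = 15.00 ± 2.96 = (12.04, 17.96)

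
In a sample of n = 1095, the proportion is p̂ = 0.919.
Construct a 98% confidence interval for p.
(0.900, 0.938)

Proportion CI:
SE = √(p̂(1-p̂)/n) = √(0.919 · 0.081 / 1095) = 0.00825

z* = 2.326
Margin = z* · SE = 2.326 · 0.00825 = 0.0192

CI: 0.919 ± 0.0192 = (0.900, 0.938)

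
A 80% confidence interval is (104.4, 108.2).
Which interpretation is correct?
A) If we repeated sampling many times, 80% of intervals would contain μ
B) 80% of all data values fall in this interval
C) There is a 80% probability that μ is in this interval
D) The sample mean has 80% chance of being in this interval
A

A) Correct — this is the frequentist long-run coverage interpretation.
B) Wrong — a CI is about the parameter μ, not individual data values.
C) Wrong — μ is fixed; the randomness lives in the interval, not in μ.
D) Wrong — x̄ is observed and sits in the interval by construction.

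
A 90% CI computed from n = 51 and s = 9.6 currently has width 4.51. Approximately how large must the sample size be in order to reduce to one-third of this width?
n ≈ 459

CI width ∝ 1/√n
To reduce width by factor 3, need √n to grow by 3 → need 3² = 9 times as many samples.

Current: n = 51, width = 4.51
New: n = 459, width ≈ 1.48

Width reduced by factor of 4.51/1.48 = 3.05.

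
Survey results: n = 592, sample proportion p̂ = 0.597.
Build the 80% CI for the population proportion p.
(0.571, 0.623)

Proportion CI:
SE = √(p̂(1-p̂)/n) = √(0.597 · 0.403 / 592) = 0.02016

z* = 1.282
Margin = z* · SE = 1.282 · 0.02016 = 0.0258

CI: 0.597 ± 0.0258 = (0.571, 0.623)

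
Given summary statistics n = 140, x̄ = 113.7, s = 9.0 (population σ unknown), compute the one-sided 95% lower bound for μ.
μ ≥ 112.44

Lower bound (one-sided):
t* = 1.656 (one-sided for 95%)
Lower bound = x̄ - t* · s/√n = 113.7 - 1.656 · 9.0/√140 = 112.44

We are 95% confident that μ ≥ 112.44.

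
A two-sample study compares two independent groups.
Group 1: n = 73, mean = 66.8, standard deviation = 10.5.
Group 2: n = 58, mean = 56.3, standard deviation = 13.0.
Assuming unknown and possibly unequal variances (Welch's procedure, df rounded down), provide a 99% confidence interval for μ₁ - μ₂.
(4.99, 16.01)

Difference: x̄₁ - x̄₂ = 10.50
SE = √(s₁²/n₁ + s₂²/n₂) = √(10.5²/73 + 13.0²/58) = 2.1033
df = 108.36 → 108 (Welch–Satterthwaite, rounded down)
t* = 2.622

CI: 10.50 ± 2.622 · 2.1033 = 10.50 ± 5.51 = (4.99, 16.01)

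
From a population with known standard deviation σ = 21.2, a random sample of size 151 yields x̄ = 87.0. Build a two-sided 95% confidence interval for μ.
(83.62, 90.38)

z-interval (σ known):
z* = 1.960 for 95% confidence

Margin of error = z* · σ/√n = 1.960 · 21.2/√151 = 3.38

CI: (87.0 - 3.38, 87.0 + 3.38) = (83.62, 90.38)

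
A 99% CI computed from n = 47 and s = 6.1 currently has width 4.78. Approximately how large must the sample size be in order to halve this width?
n ≈ 188

CI width ∝ 1/√n
To reduce width by factor 2, need √n to grow by 2 → need 2² = 4 times as many samples.

Current: n = 47, width = 4.78
New: n = 188, width ≈ 2.32

Width reduced by factor of 4.78/2.32 = 2.06.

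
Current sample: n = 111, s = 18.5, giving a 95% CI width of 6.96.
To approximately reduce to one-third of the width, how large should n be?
n ≈ 999

CI width ∝ 1/√n
To reduce width by factor 3, need √n to grow by 3 → need 3² = 9 times as many samples.

Current: n = 111, width = 6.96
New: n = 999, width ≈ 2.30

Width reduced by factor of 6.96/2.30 = 3.03.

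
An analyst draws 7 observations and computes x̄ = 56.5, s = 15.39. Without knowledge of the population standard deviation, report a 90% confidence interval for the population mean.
(45.20, 67.80)

t-interval (σ unknown):
df = n - 1 = 6
t* = 1.943 for 90% confidence

Margin of error = t* · s/√n = 1.943 · 15.39/√7 = 11.30

CI: (45.20, 67.80)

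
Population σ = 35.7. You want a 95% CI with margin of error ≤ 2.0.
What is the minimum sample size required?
n ≥ 1225

For margin E ≤ 2.0:
n ≥ (z* · σ / E)²
n ≥ (1.960 · 35.7 / 2.0)²
n ≥ 1224.02

Minimum n = 1225 (rounding up)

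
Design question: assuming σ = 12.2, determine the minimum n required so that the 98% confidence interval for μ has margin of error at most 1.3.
n ≥ 477

For margin E ≤ 1.3:
n ≥ (z* · σ / E)²
n ≥ (2.326 · 12.2 / 1.3)²
n ≥ 476.49

Minimum n = 477 (rounding up)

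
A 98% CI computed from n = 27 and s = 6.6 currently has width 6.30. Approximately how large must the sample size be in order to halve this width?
n ≈ 108

CI width ∝ 1/√n
To reduce width by factor 2, need √n to grow by 2 → need 2² = 4 times as many samples.

Current: n = 27, width = 6.30
New: n = 108, width ≈ 3.00

Width reduced by factor of 6.30/3.00 = 2.10.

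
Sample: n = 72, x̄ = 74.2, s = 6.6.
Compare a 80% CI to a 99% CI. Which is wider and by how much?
99% CI is wider by 2.11

df = 71
80% CI: t* = 1.294, (73.19, 75.21), width = 2 · t* · s/√n = 2.01
99% CI: t* = 2.647, (72.14, 76.26), width = 2 · t* · s/√n = 4.12

The 99% CI is wider by 4.12 - 2.01 = 2.11.
Higher confidence requires a wider interval.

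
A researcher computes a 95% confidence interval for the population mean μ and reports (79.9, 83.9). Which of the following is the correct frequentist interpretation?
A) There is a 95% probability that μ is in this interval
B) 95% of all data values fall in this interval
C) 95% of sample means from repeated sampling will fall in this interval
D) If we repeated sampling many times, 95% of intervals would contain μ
D

A) Wrong — μ is fixed; the randomness lives in the interval, not in μ.
B) Wrong — a CI is about the parameter μ, not individual data values.
C) Wrong — coverage applies to intervals containing μ, not to future x̄ values.
D) Correct — this is the frequentist long-run coverage interpretation.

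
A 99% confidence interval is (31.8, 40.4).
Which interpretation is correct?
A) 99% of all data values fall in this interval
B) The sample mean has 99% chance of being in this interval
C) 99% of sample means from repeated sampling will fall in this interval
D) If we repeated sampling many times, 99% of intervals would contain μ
D

A) Wrong — a CI is about the parameter μ, not individual data values.
B) Wrong — x̄ is observed and sits in the interval by construction.
C) Wrong — coverage applies to intervals containing μ, not to future x̄ values.
D) Correct — this is the frequentist long-run coverage interpretation.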